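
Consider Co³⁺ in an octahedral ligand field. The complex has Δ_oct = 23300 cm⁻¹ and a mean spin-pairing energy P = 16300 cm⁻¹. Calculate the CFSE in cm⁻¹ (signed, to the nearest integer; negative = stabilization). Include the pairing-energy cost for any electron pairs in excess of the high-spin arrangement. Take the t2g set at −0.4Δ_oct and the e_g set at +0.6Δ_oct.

Co sits in group 9; removing 3 electrons leaves Co³⁺ with 9 − 3 = 6 d electrons.
With Δ_oct > P the complex is low-spin.
Filling d⁶ accordingly: t2g^6 e_g^0.
Orbital CFSE = -2.4Δ_oct = -2.4 × 23300 = -55920 cm⁻¹.
Excess pairs vs high-spin: 3 − 1 = 2; pairing cost = +32600 cm⁻¹.
Net CFSE = -55920 + 32600 = -23320 cm⁻¹.

-23320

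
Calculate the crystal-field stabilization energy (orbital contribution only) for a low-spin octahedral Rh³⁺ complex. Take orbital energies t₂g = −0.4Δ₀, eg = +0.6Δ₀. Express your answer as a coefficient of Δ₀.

Group 9 minus oxidation state +3 gives a d⁶ configuration for Rh³⁺.
Configuration: t₂g⁶ eg⁰.
CFSE = 6(-0.4Δ₀) + 0(0.6Δ₀) = -2.4Δ₀ + 0.0Δ₀ = -2.4Δ₀.

-2.4 Δ₀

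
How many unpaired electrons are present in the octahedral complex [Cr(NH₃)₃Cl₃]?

3

Ligand charges: 3×(+0) from NH₃ and 3×(-1) from Cl⁻ sum to -3; with overall charge +0, Cr is +3.
Cr sits in group 6; removing 3 electrons leaves Cr³⁺ with 6 − 3 = 3 d electrons.
Configuration: t2g^3 e_g^0, giving 3 unpaired electrons.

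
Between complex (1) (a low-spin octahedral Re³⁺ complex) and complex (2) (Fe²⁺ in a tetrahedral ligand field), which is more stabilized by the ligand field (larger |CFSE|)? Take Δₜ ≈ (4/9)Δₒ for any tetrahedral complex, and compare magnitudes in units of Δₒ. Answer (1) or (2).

(1): Re³⁺: group 7, so d-count = 7 − 3 = 4; t₂g⁴ eg⁰, CFSE = -1.6Δₒ.
(2): Fe is in group 8, so Fe²⁺ is d⁶ (8 − 2 = 6); Tetrahedral fields are weak (Δₜ ≈ 4/9 Δₒ), so electrons fill high-spin; e³ t₂³, CFSE = -0.6Δₜ ≈ -0.27Δₒ.
So (1) has the larger |CFSE|.

(1)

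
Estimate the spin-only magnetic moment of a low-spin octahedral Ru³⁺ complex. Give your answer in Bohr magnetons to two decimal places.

1.73 Bohr magnetons

Ru is in group 8, so Ru³⁺ is d⁵ (8 − 3 = 5).
Configuration: t₂g⁵ eg⁰ → 1 unpaired electron.
μ(spin-only) = √[1(1+2)] = √3 ≈ 1.73 Bohr magnetons.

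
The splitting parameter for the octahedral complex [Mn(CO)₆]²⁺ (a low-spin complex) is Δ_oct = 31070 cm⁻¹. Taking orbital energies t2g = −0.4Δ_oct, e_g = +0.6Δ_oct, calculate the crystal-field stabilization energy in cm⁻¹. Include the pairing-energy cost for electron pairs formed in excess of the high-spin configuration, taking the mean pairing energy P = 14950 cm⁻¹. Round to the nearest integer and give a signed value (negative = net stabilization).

-32240

CO is neutral, so the +2 overall charge sits on Mn: oxidation state +2.
Mn sits in group 7; removing 2 electrons leaves Mn²⁺ with 7 − 2 = 5 d electrons.
The d⁵ electrons fill as t2g^5 e_g^0.
CFSE(orbital) = 5×(-0.4Δ_oct) + 0×(0.6Δ_oct) = -2.0Δ_oct; with Δ_oct = 31070 cm⁻¹ that is -62140 cm⁻¹.
Pairing penalty: 2 pairs vs 0 in the high-spin reference → 2 extra × P = 29900 cm⁻¹.
Net CFSE = -62140 + 29900 = -32240 cm⁻¹.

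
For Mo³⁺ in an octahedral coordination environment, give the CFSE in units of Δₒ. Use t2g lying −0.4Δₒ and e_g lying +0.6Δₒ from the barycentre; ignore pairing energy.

Mo sits in group 6; removing 3 electrons leaves Mo³⁺ with 6 − 3 = 3 d electrons.
Configuration: t2g^3 e_g^0.
CFSE = 3(-0.4Δₒ) + 0(0.6Δₒ) = -1.2Δₒ + 0.0Δₒ = -1.2Δₒ.

-1.2 Δₒ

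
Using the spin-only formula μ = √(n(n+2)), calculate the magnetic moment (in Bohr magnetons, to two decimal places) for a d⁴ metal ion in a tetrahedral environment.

Tetrahedral fields are weak (Δₜ ≈ 4/9 Δₒ), so electrons fill high-spin.
Configuration: e² t₂² → 4 unpaired electrons.
μ(spin-only) = √[4(4+2)] = √24 ≈ 4.90 Bohr magnetons.

4.90 Bohr magnetons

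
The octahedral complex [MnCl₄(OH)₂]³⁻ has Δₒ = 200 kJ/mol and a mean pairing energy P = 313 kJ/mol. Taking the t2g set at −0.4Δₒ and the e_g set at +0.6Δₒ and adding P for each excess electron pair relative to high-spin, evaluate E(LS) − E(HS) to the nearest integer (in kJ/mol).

Ligand charges: 4×(-1) from Cl⁻ and 2×(-1) from OH⁻ sum to -6; with overall charge -3, Mn is +3.
Mn³⁺: group 7, so d-count = 7 − 3 = 4.
High-spin d⁴ fills as t2g^3 e_g^1 with CFSE 3(−0.4) + 1(+0.6) = -0.6Δₒ = -120 kJ/mol.
For low-spin the configuration is t2g^4 e_g^0: orbital energy -1.6 × 200 = -320 kJ/mol, and 1 additional pair relative to high-spin adds 313 kJ/mol, giving -7 kJ/mol.
E(LS) − E(HS) = -7 − (-120) = 113 kJ/mol.

113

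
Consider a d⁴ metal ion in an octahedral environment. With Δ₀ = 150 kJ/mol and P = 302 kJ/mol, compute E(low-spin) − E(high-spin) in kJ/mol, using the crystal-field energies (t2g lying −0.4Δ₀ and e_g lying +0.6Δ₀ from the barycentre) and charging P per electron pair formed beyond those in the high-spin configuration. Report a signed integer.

152

High-spin d⁴ fills as t2g^3 e_g^1 with CFSE 3(−0.4) + 1(+0.6) = -0.6Δ₀ = -90 kJ/mol.
For low-spin the configuration is t2g^4 e_g^0: orbital energy -1.6 × 150 = -240 kJ/mol, and 1 additional pair relative to high-spin adds 302 kJ/mol, giving 62 kJ/mol.
E(LS) − E(HS) = 62 − (-90) = 152 kJ/mol.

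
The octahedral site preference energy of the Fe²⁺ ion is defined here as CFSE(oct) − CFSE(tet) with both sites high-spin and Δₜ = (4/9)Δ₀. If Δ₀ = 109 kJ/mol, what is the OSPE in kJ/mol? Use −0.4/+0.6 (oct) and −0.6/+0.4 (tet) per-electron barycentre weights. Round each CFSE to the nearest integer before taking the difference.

-15

Group 8 minus oxidation state +2 gives a d⁶ configuration for Fe²⁺.
Octahedral high-spin t2g^4 e_g^2: CFSE = -0.4 × 109 = -44 kJ/mol.
Tetrahedral: e^3 t2^3, CFSE = 3(−0.6) + 3(+0.4) = -0.6Δₜ = -0.6 × (4/9) × 109 = -29 kJ/mol.
OSPE = CFSE(oct) − CFSE(tet) = -44 − (-29) = -15 kJ/mol.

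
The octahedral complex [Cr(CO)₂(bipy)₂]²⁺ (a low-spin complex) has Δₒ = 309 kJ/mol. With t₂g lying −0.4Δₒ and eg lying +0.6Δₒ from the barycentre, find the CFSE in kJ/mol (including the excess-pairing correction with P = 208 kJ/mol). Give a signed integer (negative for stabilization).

-286

Ligand charges: 2×(+0) from CO and 2×(+0) from bipy sum to +0; with overall charge +2, Cr is +2.
Group 6 minus oxidation state +2 gives a d⁴ configuration for Cr²⁺.
The d⁴ electrons fill as t₂g⁴ eg⁰.
CFSE(orbital) = 4×(-0.4Δₒ) + 0×(0.6Δₒ) = -1.6Δₒ; with Δₒ = 309 kJ/mol that is -494 kJ/mol.
Pairing penalty: 1 pair vs 0 in the high-spin reference → 1 extra × P = 208 kJ/mol.
Combining: -494 + 208 = -286 kJ/mol.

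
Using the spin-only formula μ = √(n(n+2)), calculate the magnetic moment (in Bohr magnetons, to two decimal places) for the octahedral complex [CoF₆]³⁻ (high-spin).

4.90 Bohr magnetons

Each F⁻ contributes -1; 6 × (-1) = -6. With overall charge -3, Co is in the +3 oxidation state.
Co³⁺: group 9, so d-count = 9 − 3 = 6.
Configuration: t2g^4 e_g^2 → 4 unpaired electrons.
μ(spin-only) = √[4(4+2)] = √24 ≈ 4.90 Bohr magnetons.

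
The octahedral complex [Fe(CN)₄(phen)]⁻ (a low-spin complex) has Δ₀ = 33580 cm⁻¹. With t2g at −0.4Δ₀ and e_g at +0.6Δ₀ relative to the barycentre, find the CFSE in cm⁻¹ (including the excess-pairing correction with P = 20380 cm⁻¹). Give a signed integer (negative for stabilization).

Ligand charges: 4×(-1) from CN⁻ and 1×(+0) from phen sum to -4; with overall charge -1, Fe is +3.
Fe is in group 8, so Fe³⁺ is d⁵ (8 − 3 = 5).
Electron filling gives t2g^5 e_g^0.
The orbital stabilization is -2.0Δ₀ = -2.0 × 33580 = -67160 cm⁻¹.
High-spin d⁵ would be t2g^3 e_g^2 with 0 pairs; low-spin has 2, so 2 excess pairs cost +2P = +40760 cm⁻¹.
Combining: -67160 + 40760 = -26400 cm⁻¹.

-26400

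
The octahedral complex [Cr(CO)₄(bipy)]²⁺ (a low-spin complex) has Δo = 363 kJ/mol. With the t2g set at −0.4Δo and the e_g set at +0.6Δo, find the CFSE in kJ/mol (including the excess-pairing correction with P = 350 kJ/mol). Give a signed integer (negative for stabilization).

Ligand charges: 4×(+0) from CO and 1×(+0) from bipy sum to +0; with overall charge +2, Cr is +2.
Cr²⁺: group 6, so d-count = 6 − 2 = 4.
Configuration: t2g^4 e_g^0.
Orbital CFSE = 4(-0.4) + 0(0.6) = -1.6Δo = -1.6 × 363 = -581 kJ/mol.
Relative to high-spin t2g^3 e_g^1 (0 paired), the low-spin configuration has 1 additional pair, contributing +1 × 350 = +350 kJ/mol.
Combining: -581 + 350 = -231 kJ/mol.

-231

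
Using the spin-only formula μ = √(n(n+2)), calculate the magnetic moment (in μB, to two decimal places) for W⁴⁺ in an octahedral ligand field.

Group 6 minus oxidation state +4 gives a d² configuration for W⁴⁺.
For octahedral d² the high- and low-spin configurations coincide.
Configuration: t₂g² eg⁰ → 2 unpaired electrons.
μ(spin-only) = √[2(2+2)] = √8 ≈ 2.83 μB.

2.83 μB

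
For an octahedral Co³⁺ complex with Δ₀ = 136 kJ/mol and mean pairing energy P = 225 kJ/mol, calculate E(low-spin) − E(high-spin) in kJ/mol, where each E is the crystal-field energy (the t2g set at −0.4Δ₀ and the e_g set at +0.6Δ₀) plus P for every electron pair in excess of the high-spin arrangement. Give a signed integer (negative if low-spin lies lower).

178

Co is in group 9, so Co³⁺ is d⁶ (9 − 3 = 6).
In the high-spin limit (t2g^4 e_g^2) the orbital term is -0.4Δ₀ = -54 kJ/mol, with no excess pairing.
For low-spin the configuration is t2g^6 e_g^0: orbital energy -2.4 × 136 = -326 kJ/mol, and 2 additional pairs relative to high-spin add 450 kJ/mol, giving 124 kJ/mol.
Thus E(LS) − E(HS) = 178 kJ/mol.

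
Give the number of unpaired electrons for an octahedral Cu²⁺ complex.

Cu²⁺: group 11, so d-count = 11 − 2 = 9.
Configuration: t₂g⁶ eg³, giving 1 unpaired electron.

1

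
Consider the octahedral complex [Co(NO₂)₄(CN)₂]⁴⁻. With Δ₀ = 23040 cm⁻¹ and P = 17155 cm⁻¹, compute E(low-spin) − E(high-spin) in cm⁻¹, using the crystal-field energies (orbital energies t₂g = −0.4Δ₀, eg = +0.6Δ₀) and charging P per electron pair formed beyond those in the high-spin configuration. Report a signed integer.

-5885

Ligand charges: 4×(-1) from NO₂⁻ and 2×(-1) from CN⁻ sum to -6; with overall charge -4, Co is +2.
Co is in group 9, so Co²⁺ is d⁷ (9 − 2 = 7).
High-spin: t₂g⁵ eg², CFSE = -0.8Δ₀ = -18432 cm⁻¹.
For low-spin the configuration is t₂g⁶ eg¹: orbital energy -1.8 × 23040 = -41472 cm⁻¹, and 1 additional pair relative to high-spin adds 17155 cm⁻¹, giving -24317 cm⁻¹.
Thus E(LS) − E(HS) = -5885 cm⁻¹.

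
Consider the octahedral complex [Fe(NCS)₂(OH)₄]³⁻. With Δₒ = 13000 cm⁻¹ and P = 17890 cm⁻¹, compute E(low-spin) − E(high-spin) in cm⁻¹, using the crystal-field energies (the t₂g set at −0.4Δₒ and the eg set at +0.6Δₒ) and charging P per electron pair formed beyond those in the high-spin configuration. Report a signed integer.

9780

Ligand charges: 2×(-1) from NCS⁻ and 4×(-1) from OH⁻ sum to -6; with overall charge -3, Fe is +3.
Fe sits in group 8; removing 3 electrons leaves Fe³⁺ with 8 − 3 = 5 d electrons.
High-spin: t₂g³ eg², CFSE = 0.0Δₒ = 0 cm⁻¹.
For low-spin the configuration is t₂g⁵ eg⁰: orbital energy -2.0 × 13000 = -26000 cm⁻¹, and 2 additional pairs relative to high-spin add 35780 cm⁻¹, giving 9780 cm⁻¹.
Thus E(LS) − E(HS) = 9780 cm⁻¹.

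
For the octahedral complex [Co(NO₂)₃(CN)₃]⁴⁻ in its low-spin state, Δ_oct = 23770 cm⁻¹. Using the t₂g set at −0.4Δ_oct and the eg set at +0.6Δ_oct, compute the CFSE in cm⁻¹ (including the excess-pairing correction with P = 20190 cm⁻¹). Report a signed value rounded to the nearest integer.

Ligand charges: 3×(-1) from NO₂⁻ and 3×(-1) from CN⁻ sum to -6; with overall charge -4, Co is +2.
Co sits in group 9; removing 2 electrons leaves Co²⁺ with 9 − 2 = 7 d electrons.
Electron filling gives t₂g⁶ eg¹.
CFSE(orbital) = 6×(-0.4Δ_oct) + 1×(0.6Δ_oct) = -1.8Δ_oct; with Δ_oct = 23770 cm⁻¹ that is -42786 cm⁻¹.
Pairing penalty: 3 pairs vs 2 in the high-spin reference → 1 extra × P = 20190 cm⁻¹.
Net CFSE = -42786 + 20190 = -22596 cm⁻¹.

-22596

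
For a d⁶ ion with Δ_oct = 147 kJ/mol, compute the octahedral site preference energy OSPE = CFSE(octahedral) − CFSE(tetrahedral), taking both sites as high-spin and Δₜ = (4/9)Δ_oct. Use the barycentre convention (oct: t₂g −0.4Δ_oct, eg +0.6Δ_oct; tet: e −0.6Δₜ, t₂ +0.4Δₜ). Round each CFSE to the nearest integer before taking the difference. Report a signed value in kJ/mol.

In an octahedral site d⁶ (HS) is t2g^4 e_g^2, giving CFSE(oct) = -0.4Δ_oct = -59 kJ/mol.
In a tetrahedral site the filling is e^3 t2^3: CFSE(tet) = -0.6Δₜ = -0.6 × (4/9)(147) = -39 kJ/mol.
OSPE = CFSE(oct) − CFSE(tet) = -59 − (-39) = -20 kJ/mol.

-20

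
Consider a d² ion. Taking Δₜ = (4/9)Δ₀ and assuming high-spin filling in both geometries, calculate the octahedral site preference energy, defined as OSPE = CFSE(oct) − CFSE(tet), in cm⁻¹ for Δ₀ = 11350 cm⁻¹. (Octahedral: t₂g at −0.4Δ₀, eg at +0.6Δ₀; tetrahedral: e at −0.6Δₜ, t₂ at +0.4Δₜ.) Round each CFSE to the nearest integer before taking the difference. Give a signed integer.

Octahedral high-spin t₂g² eg⁰: CFSE = -0.8 × 11350 = -9080 cm⁻¹.
Tetrahedral: e² t₂⁰, CFSE = 2(−0.6) + 0(+0.4) = -1.2Δₜ = -1.2 × (4/9) × 11350 = -6053 cm⁻¹.
Subtracting, OSPE = -9080 − (-6053) = -3027 cm⁻¹.

-3027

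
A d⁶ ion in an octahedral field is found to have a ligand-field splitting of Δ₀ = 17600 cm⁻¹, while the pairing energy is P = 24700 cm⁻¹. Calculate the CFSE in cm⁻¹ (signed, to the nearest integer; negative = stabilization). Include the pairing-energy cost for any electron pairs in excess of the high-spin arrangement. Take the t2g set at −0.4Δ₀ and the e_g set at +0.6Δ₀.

-7040

Here Δ₀ < P (17600 < 24700), so the high-spin state is favoured.
That gives t2g^4 e_g^2.
Orbital CFSE = -0.4Δ₀ = -0.4 × 17600 = -7040 cm⁻¹.
High-spin has no excess pairs, so no pairing correction applies.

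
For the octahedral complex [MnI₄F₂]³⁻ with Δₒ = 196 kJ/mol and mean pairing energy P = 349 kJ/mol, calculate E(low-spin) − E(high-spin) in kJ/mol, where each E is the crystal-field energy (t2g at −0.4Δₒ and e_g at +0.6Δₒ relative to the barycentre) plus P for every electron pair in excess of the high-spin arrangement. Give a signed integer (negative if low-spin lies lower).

153

Ligand charges: 4×(-1) from I⁻ and 2×(-1) from F⁻ sum to -6; with overall charge -3, Mn is +3.
Mn sits in group 7; removing 3 electrons leaves Mn³⁺ with 7 − 3 = 4 d electrons.
High-spin d⁴ fills as t2g^3 e_g^1 with CFSE 3(−0.4) + 1(+0.6) = -0.6Δₒ = -118 kJ/mol.
For low-spin the configuration is t2g^4 e_g^0: orbital energy -1.6 × 196 = -314 kJ/mol, and 1 additional pair relative to high-spin adds 349 kJ/mol, giving 35 kJ/mol.
Thus E(LS) − E(HS) = 153 kJ/mol.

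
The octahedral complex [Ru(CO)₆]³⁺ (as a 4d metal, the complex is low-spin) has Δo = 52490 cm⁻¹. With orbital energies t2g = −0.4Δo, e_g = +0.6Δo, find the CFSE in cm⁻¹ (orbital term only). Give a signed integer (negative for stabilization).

-104980

CO is neutral, so the +3 overall charge sits on Ru: oxidation state +3.
Group 8 minus oxidation state +3 gives a d⁵ configuration for Ru³⁺.
The d⁵ electrons fill as t2g^5 e_g^0.
The orbital stabilization is -2.0Δo = -2.0 × 52490 = -104980 cm⁻¹.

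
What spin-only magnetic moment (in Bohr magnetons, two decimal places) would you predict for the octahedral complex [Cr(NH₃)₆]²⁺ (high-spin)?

NH₃ is neutral, so the +2 overall charge sits on Cr: oxidation state +2.
Cr sits in group 6; removing 2 electrons leaves Cr²⁺ with 6 − 2 = 4 d electrons.
Configuration: t2g^3 e_g^1 → 4 unpaired electrons.
μ(spin-only) = √[4(4+2)] = √24 ≈ 4.90 Bohr magnetons.

4.90 Bohr magnetons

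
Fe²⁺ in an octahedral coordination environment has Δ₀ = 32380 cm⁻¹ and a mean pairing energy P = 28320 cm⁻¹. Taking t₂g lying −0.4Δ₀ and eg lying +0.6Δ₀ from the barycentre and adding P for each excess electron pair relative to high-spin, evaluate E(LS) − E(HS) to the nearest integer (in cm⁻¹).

Fe sits in group 8; removing 2 electrons leaves Fe²⁺ with 8 − 2 = 6 d electrons.
High-spin: t₂g⁴ eg², CFSE = -0.4Δ₀ = -12952 cm⁻¹.
Low-spin: t₂g⁶ eg⁰, orbital CFSE = -2.4Δ₀ = -77712 cm⁻¹; plus 2 excess pairs × P = +56640 cm⁻¹; total -21072 cm⁻¹.
E(LS) − E(HS) = -21072 − (-12952) = -8120 cm⁻¹.

-8120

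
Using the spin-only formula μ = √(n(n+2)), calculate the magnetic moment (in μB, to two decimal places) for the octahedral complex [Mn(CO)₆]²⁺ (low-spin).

CO is neutral, so the +2 overall charge sits on Mn: oxidation state +2.
Mn sits in group 7; removing 2 electrons leaves Mn²⁺ with 7 − 2 = 5 d electrons.
Configuration: t₂g⁵ eg⁰ → 1 unpaired electron.
μ(spin-only) = √[1(1+2)] = √3 ≈ 1.73 μB.

1.73 μB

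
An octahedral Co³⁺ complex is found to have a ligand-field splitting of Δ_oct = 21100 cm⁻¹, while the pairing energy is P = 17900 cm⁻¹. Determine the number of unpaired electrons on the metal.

Co sits in group 9; removing 3 electrons leaves Co³⁺ with 9 − 3 = 6 d electrons.
Here Δ_oct > P (21100 > 17900), so the low-spin state is favoured.
Configuration: t₂g⁶ eg⁰.
Unpaired electrons: 0.

0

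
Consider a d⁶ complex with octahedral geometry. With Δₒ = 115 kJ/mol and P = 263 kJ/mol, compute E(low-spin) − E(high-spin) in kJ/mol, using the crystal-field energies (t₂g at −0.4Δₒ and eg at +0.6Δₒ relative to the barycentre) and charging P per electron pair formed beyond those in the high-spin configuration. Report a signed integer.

High-spin d⁶ fills as t₂g⁴ eg² with CFSE 4(−0.4) + 2(+0.6) = -0.4Δₒ = -46 kJ/mol.
Low-spin t₂g⁶ eg⁰ gives -2.4Δₒ = -276 kJ/mol, but forming 2 extra pairs costs 2P = 526 kJ/mol, so E(LS) = -276 + 526 = 250 kJ/mol.
The difference is 250 − (-46) = 296 kJ/mol, so high-spin lies lower.

296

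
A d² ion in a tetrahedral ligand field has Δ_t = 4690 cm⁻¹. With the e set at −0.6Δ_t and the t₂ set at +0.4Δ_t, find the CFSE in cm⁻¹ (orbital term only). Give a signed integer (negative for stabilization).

Tetrahedral fields are weak (Δₜ ≈ 4/9 Δₒ), so electrons fill high-spin.
Configuration: e² t₂⁰.
CFSE(orbital) = 2×(-0.6Δ_t) + 0×(0.4Δ_t) = -1.2Δ_t; with Δ_t = 4690 cm⁻¹ that is -5628 cm⁻¹.

-5628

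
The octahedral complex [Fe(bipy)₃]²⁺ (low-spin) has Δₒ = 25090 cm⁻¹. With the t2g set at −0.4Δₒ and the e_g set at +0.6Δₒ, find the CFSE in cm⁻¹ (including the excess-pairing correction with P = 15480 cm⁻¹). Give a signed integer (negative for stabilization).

bipy is neutral, so the +2 overall charge sits on Fe: oxidation state +2.
Fe is in group 8, so Fe²⁺ is d⁶ (8 − 2 = 6).
The d⁶ electrons fill as t2g^6 e_g^0.
The orbital stabilization is -2.4Δₒ = -2.4 × 25090 = -60216 cm⁻¹.
Relative to high-spin t2g^4 e_g^2 (1 paired), the low-spin configuration has 2 additional pairs, contributing +2 × 15480 = +30960 cm⁻¹.
Combining: -60216 + 30960 = -29256 cm⁻¹.

-29256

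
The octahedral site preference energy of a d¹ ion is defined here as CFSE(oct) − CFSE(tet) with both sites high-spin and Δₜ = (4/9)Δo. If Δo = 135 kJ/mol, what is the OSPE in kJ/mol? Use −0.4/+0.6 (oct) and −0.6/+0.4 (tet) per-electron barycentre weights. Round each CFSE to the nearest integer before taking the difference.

-18

Octahedral high-spin t2g^1 e_g^0: CFSE = -0.4 × 135 = -54 kJ/mol.
Tetrahedral e^1 t2^0 gives -0.6Δₜ = -0.6 × (4/9) × 135 = -36 kJ/mol.
OSPE = CFSE(oct) − CFSE(tet) = -54 − (-36) = -18 kJ/mol.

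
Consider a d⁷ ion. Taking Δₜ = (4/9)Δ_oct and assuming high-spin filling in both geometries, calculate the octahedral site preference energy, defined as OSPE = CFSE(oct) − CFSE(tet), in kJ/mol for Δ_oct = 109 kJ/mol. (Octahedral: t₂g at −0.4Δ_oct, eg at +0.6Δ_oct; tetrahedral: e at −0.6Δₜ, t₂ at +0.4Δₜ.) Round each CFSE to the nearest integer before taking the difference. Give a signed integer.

Octahedral high-spin t₂g⁵ eg²: CFSE = -0.8 × 109 = -87 kJ/mol.
Tetrahedral e⁴ t₂³ gives -1.2Δₜ = -1.2 × (4/9) × 109 = -58 kJ/mol.
Subtracting, OSPE = -87 − (-58) = -29 kJ/mol.

-29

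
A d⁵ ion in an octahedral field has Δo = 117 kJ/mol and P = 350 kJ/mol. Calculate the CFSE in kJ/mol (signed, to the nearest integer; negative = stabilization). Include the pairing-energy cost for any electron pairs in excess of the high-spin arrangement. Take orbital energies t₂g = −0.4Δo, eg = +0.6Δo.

0

With Δo < P the complex is high-spin.
That gives t₂g³ eg².
Orbital CFSE = 0.0Δo = 0.0 × 117 = 0 kJ/mol.
High-spin has no excess pairs, so no pairing correction applies.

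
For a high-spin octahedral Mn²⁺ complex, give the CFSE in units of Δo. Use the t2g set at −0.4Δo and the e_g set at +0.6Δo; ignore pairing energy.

0.0 Δo

Mn sits in group 7; removing 2 electrons leaves Mn²⁺ with 7 − 2 = 5 d electrons.
Configuration: t2g^3 e_g^2.
CFSE = 3(-0.4Δo) + 2(0.6Δo) = -1.2Δo + 1.2Δo = 0.0Δo.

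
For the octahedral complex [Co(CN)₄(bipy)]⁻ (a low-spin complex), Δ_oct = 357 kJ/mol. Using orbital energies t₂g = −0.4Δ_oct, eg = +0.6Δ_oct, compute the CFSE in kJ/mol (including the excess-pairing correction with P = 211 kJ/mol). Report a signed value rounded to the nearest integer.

-435

Ligand charges: 4×(-1) from CN⁻ and 1×(+0) from bipy sum to -4; with overall charge -1, Co is +3.
Co sits in group 9; removing 3 electrons leaves Co³⁺ with 9 − 3 = 6 d electrons.
The d⁶ electrons fill as t₂g⁶ eg⁰.
The orbital stabilization is -2.4Δ_oct = -2.4 × 357 = -857 kJ/mol.
Relative to high-spin t₂g⁴ eg² (1 paired), the low-spin configuration has 2 additional pairs, contributing +2 × 211 = +422 kJ/mol.
Net CFSE = -857 + 422 = -435 kJ/mol.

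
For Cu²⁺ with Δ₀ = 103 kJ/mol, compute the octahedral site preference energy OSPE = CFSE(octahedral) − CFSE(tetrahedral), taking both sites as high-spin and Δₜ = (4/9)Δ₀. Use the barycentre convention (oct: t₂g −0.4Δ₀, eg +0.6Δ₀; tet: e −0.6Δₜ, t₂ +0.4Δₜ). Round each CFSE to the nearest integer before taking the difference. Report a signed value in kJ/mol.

Cu²⁺: group 11, so d-count = 11 − 2 = 9.
In an octahedral site d⁹ (HS) is t2g^6 e_g^3, giving CFSE(oct) = -0.6Δ₀ = -62 kJ/mol.
In a tetrahedral site the filling is e^4 t2^5: CFSE(tet) = -0.4Δₜ = -0.4 × (4/9)(103) = -18 kJ/mol.
Subtracting, OSPE = -62 − (-18) = -44 kJ/mol.

-44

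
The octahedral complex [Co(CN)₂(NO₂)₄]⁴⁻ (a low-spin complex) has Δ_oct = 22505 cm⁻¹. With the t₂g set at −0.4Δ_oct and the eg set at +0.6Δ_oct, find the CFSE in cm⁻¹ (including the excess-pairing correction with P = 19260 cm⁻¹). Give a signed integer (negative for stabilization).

-21249

Ligand charges: 2×(-1) from CN⁻ and 4×(-1) from NO₂⁻ sum to -6; with overall charge -4, Co is +2.
Group 9 minus oxidation state +2 gives a d⁷ configuration for Co²⁺.
The d⁷ electrons fill as t₂g⁶ eg¹.
The orbital stabilization is -1.8Δ_oct = -1.8 × 22505 = -40509 cm⁻¹.
High-spin d⁷ would be t₂g⁵ eg² with 2 pairs; low-spin has 3, so 1 excess pair costs +1P = +19260 cm⁻¹.
Net CFSE = -40509 + 19260 = -21249 cm⁻¹.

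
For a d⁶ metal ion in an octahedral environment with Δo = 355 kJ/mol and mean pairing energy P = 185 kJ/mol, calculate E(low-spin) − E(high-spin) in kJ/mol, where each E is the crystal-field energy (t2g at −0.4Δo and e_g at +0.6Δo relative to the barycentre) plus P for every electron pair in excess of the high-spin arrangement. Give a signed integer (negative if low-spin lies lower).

High-spin d⁶ fills as t2g^4 e_g^2 with CFSE 4(−0.4) + 2(+0.6) = -0.4Δo = -142 kJ/mol.
Low-spin t2g^6 e_g^0 gives -2.4Δo = -852 kJ/mol, but forming 2 extra pairs costs 2P = 370 kJ/mol, so E(LS) = -852 + 370 = -482 kJ/mol.
E(LS) − E(HS) = -482 − (-142) = -340 kJ/mol.

-340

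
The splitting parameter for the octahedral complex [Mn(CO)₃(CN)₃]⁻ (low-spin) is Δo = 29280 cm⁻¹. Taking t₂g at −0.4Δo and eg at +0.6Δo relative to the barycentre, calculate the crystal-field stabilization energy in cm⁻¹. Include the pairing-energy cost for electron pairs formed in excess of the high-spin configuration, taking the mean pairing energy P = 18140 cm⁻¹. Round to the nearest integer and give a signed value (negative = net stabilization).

Ligand charges: 3×(+0) from CO and 3×(-1) from CN⁻ sum to -3; with overall charge -1, Mn is +2.
Mn is in group 7, so Mn²⁺ is d⁵ (7 − 2 = 5).
The d⁵ electrons fill as t₂g⁵ eg⁰.
The orbital stabilization is -2.0Δo = -2.0 × 29280 = -58560 cm⁻¹.
High-spin d⁵ would be t₂g³ eg² with 0 pairs; low-spin has 2, so 2 excess pairs cost +2P = +36280 cm⁻¹.
Combining: -58560 + 36280 = -22280 cm⁻¹.

-22280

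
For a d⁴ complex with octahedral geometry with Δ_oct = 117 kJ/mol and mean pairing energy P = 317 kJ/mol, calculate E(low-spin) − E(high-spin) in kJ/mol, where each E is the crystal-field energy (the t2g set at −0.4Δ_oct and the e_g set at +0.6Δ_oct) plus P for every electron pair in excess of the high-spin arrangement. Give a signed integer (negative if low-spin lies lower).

200

In the high-spin limit (t2g^3 e_g^1) the orbital term is -0.6Δ_oct = -70 kJ/mol, with no excess pairing.
Low-spin t2g^4 e_g^0 gives -1.6Δ_oct = -187 kJ/mol, but forming 1 extra pair costs 1P = 317 kJ/mol, so E(LS) = -187 + 317 = 130 kJ/mol.
E(LS) − E(HS) = 130 − (-70) = 200 kJ/mol.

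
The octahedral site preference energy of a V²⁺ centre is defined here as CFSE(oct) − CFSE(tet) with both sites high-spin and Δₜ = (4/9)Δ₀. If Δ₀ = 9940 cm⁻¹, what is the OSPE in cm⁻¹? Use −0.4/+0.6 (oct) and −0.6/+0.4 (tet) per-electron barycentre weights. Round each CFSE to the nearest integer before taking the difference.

-8394

V²⁺: group 5, so d-count = 5 − 2 = 3.
Octahedral (high-spin): t₂g³ eg⁰, CFSE = 3(−0.4) + 0(+0.6) = -1.2Δ₀ = -1.2 × 9940 = -11928 cm⁻¹.
In a tetrahedral site the filling is e² t₂¹: CFSE(tet) = -0.8Δₜ = -0.8 × (4/9)(9940) = -3534 cm⁻¹.
OSPE = -11928 − (-3534) = -8394 cm⁻¹.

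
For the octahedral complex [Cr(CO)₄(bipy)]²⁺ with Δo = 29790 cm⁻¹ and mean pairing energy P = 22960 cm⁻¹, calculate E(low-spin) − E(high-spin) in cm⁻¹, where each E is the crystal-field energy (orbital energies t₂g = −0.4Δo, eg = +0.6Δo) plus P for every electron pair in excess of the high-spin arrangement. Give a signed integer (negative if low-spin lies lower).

-6830

Ligand charges: 4×(+0) from CO and 1×(+0) from bipy sum to +0; with overall charge +2, Cr is +2.
Cr sits in group 6; removing 2 electrons leaves Cr²⁺ with 6 − 2 = 4 d electrons.
In the high-spin limit (t₂g³ eg¹) the orbital term is -0.6Δo = -17874 cm⁻¹, with no excess pairing.
Low-spin t₂g⁴ eg⁰ gives -1.6Δo = -47664 cm⁻¹, but forming 1 extra pair costs 1P = 22960 cm⁻¹, so E(LS) = -47664 + 22960 = -24704 cm⁻¹.
Thus E(LS) − E(HS) = -6830 cm⁻¹.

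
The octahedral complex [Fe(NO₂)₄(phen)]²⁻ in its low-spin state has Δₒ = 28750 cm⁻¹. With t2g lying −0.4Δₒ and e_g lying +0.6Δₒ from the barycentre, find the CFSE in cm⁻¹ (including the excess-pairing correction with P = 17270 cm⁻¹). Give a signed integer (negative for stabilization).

-34460

Ligand charges: 4×(-1) from NO₂⁻ and 1×(+0) from phen sum to -4; with overall charge -2, Fe is +2.
Fe²⁺: group 8, so d-count = 8 − 2 = 6.
Electron filling gives t2g^6 e_g^0.
Orbital CFSE = 6(-0.4) + 0(0.6) = -2.4Δₒ = -2.4 × 28750 = -69000 cm⁻¹.
High-spin d⁶ would be t2g^4 e_g^2 with 1 pair; low-spin has 3, so 2 excess pairs cost +2P = +34540 cm⁻¹.
Combining: -69000 + 34540 = -34460 cm⁻¹.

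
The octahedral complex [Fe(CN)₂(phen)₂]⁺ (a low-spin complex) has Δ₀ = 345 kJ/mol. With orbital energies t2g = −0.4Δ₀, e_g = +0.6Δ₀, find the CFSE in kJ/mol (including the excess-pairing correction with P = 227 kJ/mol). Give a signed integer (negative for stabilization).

-236

Ligand charges: 2×(-1) from CN⁻ and 2×(+0) from phen sum to -2; with overall charge +1, Fe is +3.
Group 8 minus oxidation state +3 gives a d⁵ configuration for Fe³⁺.
The d⁵ electrons fill as t2g^5 e_g^0.
The orbital stabilization is -2.0Δ₀ = -2.0 × 345 = -690 kJ/mol.
High-spin d⁵ would be t2g^3 e_g^2 with 0 pairs; low-spin has 2, so 2 excess pairs cost +2P = +454 kJ/mol.
Net CFSE = -690 + 454 = -236 kJ/mol.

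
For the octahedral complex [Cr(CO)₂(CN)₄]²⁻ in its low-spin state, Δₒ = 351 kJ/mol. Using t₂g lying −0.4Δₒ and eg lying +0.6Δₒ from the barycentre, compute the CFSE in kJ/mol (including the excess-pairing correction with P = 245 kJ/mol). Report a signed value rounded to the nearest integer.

Ligand charges: 2×(+0) from CO and 4×(-1) from CN⁻ sum to -4; with overall charge -2, Cr is +2.
Group 6 minus oxidation state +2 gives a d⁴ configuration for Cr²⁺.
Electron filling gives t₂g⁴ eg⁰.
Orbital CFSE = 4(-0.4) + 0(0.6) = -1.6Δₒ = -1.6 × 351 = -562 kJ/mol.
Relative to high-spin t₂g³ eg¹ (0 paired), the low-spin configuration has 1 additional pair, contributing +1 × 245 = +245 kJ/mol.
Net CFSE = -562 + 245 = -317 kJ/mol.

-317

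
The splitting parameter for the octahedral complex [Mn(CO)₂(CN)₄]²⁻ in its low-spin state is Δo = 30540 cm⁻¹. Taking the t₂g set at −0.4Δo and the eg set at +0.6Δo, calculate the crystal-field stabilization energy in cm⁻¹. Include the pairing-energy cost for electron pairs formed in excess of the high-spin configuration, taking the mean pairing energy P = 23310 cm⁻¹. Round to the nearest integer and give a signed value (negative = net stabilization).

Ligand charges: 2×(+0) from CO and 4×(-1) from CN⁻ sum to -4; with overall charge -2, Mn is +2.
Mn is in group 7, so Mn²⁺ is d⁵ (7 − 2 = 5).
Configuration: t₂g⁵ eg⁰.
The orbital stabilization is -2.0Δo = -2.0 × 30540 = -61080 cm⁻¹.
High-spin d⁵ would be t₂g³ eg² with 0 pairs; low-spin has 2, so 2 excess pairs cost +2P = +46620 cm⁻¹.
Overall CFSE = -61080 + 46620 = -14460 cm⁻¹.

-14460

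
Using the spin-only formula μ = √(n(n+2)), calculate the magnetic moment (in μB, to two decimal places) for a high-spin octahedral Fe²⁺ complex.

Fe²⁺: group 8, so d-count = 8 − 2 = 6.
Configuration: t₂g⁴ eg² → 4 unpaired electrons.
μ(spin-only) = √[4(4+2)] = √24 ≈ 4.90 μB.

4.90 μB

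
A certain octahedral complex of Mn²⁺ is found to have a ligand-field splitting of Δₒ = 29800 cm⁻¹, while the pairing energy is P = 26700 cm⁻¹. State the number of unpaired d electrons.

Mn²⁺: group 7, so d-count = 7 − 2 = 5.
Since Δₒ = 29800 cm⁻¹ > P = 26700 cm⁻¹, the complex adopts the low-spin configuration.
That gives t2g^5 e_g^0.
Unpaired electrons: 1.

1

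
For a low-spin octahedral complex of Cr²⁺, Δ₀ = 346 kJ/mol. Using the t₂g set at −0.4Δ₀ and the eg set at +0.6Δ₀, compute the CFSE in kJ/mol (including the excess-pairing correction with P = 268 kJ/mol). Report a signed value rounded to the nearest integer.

Cr is in group 6, so Cr²⁺ is d⁴ (6 − 2 = 4).
The d⁴ electrons fill as t₂g⁴ eg⁰.
CFSE(orbital) = 4×(-0.4Δ₀) + 0×(0.6Δ₀) = -1.6Δ₀; with Δ₀ = 346 kJ/mol that is -554 kJ/mol.
High-spin d⁴ would be t₂g³ eg¹ with 0 pairs; low-spin has 1, so 1 excess pair costs +1P = +268 kJ/mol.
Combining: -554 + 268 = -286 kJ/mol.

-286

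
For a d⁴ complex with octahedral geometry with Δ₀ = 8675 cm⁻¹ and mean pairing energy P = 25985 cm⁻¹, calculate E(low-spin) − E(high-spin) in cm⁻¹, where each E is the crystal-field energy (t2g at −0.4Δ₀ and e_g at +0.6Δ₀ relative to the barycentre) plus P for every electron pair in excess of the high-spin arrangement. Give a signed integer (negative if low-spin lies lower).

17310

High-spin: t2g^3 e_g^1, CFSE = -0.6Δ₀ = -5205 cm⁻¹.
Low-spin t2g^4 e_g^0 gives -1.6Δ₀ = -13880 cm⁻¹, but forming 1 extra pair costs 1P = 25985 cm⁻¹, so E(LS) = -13880 + 25985 = 12105 cm⁻¹.
Thus E(LS) − E(HS) = 17310 cm⁻¹.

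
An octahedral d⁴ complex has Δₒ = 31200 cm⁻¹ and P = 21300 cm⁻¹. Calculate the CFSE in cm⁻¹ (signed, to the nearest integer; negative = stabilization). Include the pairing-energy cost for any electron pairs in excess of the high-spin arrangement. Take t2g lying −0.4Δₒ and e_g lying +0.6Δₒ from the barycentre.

-28620

With Δₒ > P the complex is low-spin.
Configuration: t2g^4 e_g^0.
Orbital CFSE = -1.6Δₒ = -1.6 × 31200 = -49920 cm⁻¹.
Excess pairs vs high-spin: 1 − 0 = 1; pairing cost = +21300 cm⁻¹.
Net CFSE = -49920 + 21300 = -28620 cm⁻¹.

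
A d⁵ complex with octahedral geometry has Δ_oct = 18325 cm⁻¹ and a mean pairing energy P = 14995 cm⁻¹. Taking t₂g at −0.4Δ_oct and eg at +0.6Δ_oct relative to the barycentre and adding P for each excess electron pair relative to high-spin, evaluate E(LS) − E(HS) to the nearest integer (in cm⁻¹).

-6660

In the high-spin limit (t₂g³ eg²) the orbital term is 0.0Δ_oct = 0 cm⁻¹, with no excess pairing.
Low-spin: t₂g⁵ eg⁰, orbital CFSE = -2.0Δ_oct = -36650 cm⁻¹; plus 2 excess pairs × P = +29990 cm⁻¹; total -6660 cm⁻¹.
E(LS) − E(HS) = -6660 − (0) = -6660 cm⁻¹.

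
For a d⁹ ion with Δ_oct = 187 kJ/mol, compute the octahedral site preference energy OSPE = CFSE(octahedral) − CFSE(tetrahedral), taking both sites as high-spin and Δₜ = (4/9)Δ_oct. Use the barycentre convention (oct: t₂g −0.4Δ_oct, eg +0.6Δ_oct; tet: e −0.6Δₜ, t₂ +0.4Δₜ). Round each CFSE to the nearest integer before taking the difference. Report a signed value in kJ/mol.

-79

In an octahedral site d⁹ (HS) is t₂g⁶ eg³, giving CFSE(oct) = -0.6Δ_oct = -112 kJ/mol.
Tetrahedral e⁴ t₂⁵ gives -0.4Δₜ = -0.4 × (4/9) × 187 = -33 kJ/mol.
OSPE = -112 − (-33) = -79 kJ/mol.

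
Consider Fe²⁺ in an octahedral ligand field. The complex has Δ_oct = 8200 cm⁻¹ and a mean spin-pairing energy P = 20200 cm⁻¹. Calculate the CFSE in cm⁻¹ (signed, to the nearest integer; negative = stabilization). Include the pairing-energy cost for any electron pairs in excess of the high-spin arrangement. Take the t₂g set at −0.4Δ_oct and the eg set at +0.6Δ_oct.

Fe²⁺: group 8, so d-count = 8 − 2 = 6.
Δ_oct < P, so pairing is avoided: the ground state is high-spin.
Filling d⁶ accordingly: t₂g⁴ eg².
Orbital CFSE = -0.4Δ_oct = -0.4 × 8200 = -3280 cm⁻¹.
High-spin has no excess pairs, so no pairing correction applies.

-3280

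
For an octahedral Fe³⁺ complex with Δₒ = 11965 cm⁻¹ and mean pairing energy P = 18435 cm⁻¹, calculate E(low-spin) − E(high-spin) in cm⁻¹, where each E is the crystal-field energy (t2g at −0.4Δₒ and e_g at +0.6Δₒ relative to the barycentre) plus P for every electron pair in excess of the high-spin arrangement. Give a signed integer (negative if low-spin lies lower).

Fe³⁺: group 8, so d-count = 8 − 3 = 5.
High-spin d⁵ fills as t2g^3 e_g^2 with CFSE 3(−0.4) + 2(+0.6) = 0.0Δₒ = 0 cm⁻¹.
For low-spin the configuration is t2g^5 e_g^0: orbital energy -2.0 × 11965 = -23930 cm⁻¹, and 2 additional pairs relative to high-spin add 36870 cm⁻¹, giving 12940 cm⁻¹.
The difference is 12940 − (0) = 12940 cm⁻¹, so high-spin lies lower.

12940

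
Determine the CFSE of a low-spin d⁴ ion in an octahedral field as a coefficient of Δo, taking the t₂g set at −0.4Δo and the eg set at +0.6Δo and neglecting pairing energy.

Configuration: t₂g⁴ eg⁰.
CFSE = 4(-0.4Δo) + 0(0.6Δo) = -1.6Δo + 0.0Δo = -1.6Δo.

-1.6 Δo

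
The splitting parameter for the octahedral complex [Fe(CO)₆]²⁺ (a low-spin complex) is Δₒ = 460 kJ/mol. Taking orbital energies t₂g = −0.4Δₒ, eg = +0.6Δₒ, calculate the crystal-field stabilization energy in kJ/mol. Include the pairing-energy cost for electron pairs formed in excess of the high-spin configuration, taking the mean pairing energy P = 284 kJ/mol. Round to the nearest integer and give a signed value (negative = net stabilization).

CO is neutral, so the +2 overall charge sits on Fe: oxidation state +2.
Fe is in group 8, so Fe²⁺ is d⁶ (8 − 2 = 6).
Electron filling gives t₂g⁶ eg⁰.
Orbital CFSE = 6(-0.4) + 0(0.6) = -2.4Δₒ = -2.4 × 460 = -1104 kJ/mol.
High-spin d⁶ would be t₂g⁴ eg² with 1 pair; low-spin has 3, so 2 excess pairs cost +2P = +568 kJ/mol.
Overall CFSE = -1104 + 568 = -536 kJ/mol.

-536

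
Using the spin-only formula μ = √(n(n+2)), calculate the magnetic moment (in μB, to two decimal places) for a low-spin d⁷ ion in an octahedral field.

1.73 μB

Configuration: t₂g⁶ eg¹ → 1 unpaired electron.
μ(spin-only) = √[1(1+2)] = √3 ≈ 1.73 μB.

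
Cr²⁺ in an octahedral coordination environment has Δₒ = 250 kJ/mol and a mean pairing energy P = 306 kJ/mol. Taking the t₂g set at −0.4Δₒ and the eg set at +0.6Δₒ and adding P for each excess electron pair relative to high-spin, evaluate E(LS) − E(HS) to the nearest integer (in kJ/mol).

Cr²⁺: group 6, so d-count = 6 − 2 = 4.
In the high-spin limit (t₂g³ eg¹) the orbital term is -0.6Δₒ = -150 kJ/mol, with no excess pairing.
Low-spin t₂g⁴ eg⁰ gives -1.6Δₒ = -400 kJ/mol, but forming 1 extra pair costs 1P = 306 kJ/mol, so E(LS) = -400 + 306 = -94 kJ/mol.
Thus E(LS) − E(HS) = 56 kJ/mol.

56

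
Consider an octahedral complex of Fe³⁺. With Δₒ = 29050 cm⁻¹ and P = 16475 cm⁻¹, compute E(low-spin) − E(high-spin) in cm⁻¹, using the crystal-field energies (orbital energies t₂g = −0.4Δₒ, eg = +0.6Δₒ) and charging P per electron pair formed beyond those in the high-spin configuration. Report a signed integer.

-25150

Group 8 minus oxidation state +3 gives a d⁵ configuration for Fe³⁺.
In the high-spin limit (t₂g³ eg²) the orbital term is 0.0Δₒ = 0 cm⁻¹, with no excess pairing.
For low-spin the configuration is t₂g⁵ eg⁰: orbital energy -2.0 × 29050 = -58100 cm⁻¹, and 2 additional pairs relative to high-spin add 32950 cm⁻¹, giving -25150 cm⁻¹.
The difference is -25150 − (0) = -25150 cm⁻¹, so low-spin lies lower.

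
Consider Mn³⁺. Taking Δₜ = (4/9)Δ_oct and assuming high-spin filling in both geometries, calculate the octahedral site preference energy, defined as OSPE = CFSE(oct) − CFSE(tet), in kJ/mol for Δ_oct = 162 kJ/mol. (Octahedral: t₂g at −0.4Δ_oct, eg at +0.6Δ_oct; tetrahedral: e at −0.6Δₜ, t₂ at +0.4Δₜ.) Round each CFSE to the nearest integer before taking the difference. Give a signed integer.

-68

Mn is in group 7, so Mn³⁺ is d⁴ (7 − 3 = 4).
Octahedral high-spin t₂g³ eg¹: CFSE = -0.6 × 162 = -97 kJ/mol.
Tetrahedral e² t₂² gives -0.4Δₜ = -0.4 × (4/9) × 162 = -29 kJ/mol.
OSPE = -97 − (-29) = -68 kJ/mol.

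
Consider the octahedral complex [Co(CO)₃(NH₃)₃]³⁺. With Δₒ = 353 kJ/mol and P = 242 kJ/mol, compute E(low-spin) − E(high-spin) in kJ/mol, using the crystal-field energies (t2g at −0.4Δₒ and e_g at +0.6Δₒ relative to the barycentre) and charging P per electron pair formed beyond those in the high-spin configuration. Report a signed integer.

Ligand charges: 3×(+0) from CO and 3×(+0) from NH₃ sum to +0; with overall charge +3, Co is +3.
Group 9 minus oxidation state +3 gives a d⁶ configuration for Co³⁺.
In the high-spin limit (t2g^4 e_g^2) the orbital term is -0.4Δₒ = -141 kJ/mol, with no excess pairing.
For low-spin the configuration is t2g^6 e_g^0: orbital energy -2.4 × 353 = -847 kJ/mol, and 2 additional pairs relative to high-spin add 484 kJ/mol, giving -363 kJ/mol.
E(LS) − E(HS) = -363 − (-141) = -222 kJ/mol.

-222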